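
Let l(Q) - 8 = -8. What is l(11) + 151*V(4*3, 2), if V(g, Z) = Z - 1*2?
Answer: 0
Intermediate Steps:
l(Q) = 0 (l(Q) = 8 - 8 = 0)
V(g, Z) = -2 + Z (V(g, Z) = Z - 2 = -2 + Z)
l(11) + 151*V(4*3, 2) = 0 + 151*(-2 + 2) = 0 + 151*0 = 0 + 0 = 0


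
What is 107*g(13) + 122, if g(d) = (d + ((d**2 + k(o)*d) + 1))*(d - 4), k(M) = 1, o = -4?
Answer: 188870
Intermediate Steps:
g(d) = (-4 + d)*(1 + d**2 + 2*d) (g(d) = (d + ((d**2 + 1*d) + 1))*(d - 4) = (d + ((d**2 + d) + 1))*(-4 + d) = (d + ((d + d**2) + 1))*(-4 + d) = (d + (1 + d + d**2))*(-4 + d) = (1 + d**2 + 2*d)*(-4 + d) = (-4 + d)*(1 + d**2 + 2*d))
107*g(13) + 122 = 107*(-4 + 13**3 - 7*13 - 2*13**2) + 122 = 107*(-4 + 2197 - 91 - 2*169) + 122 = 107*(-4 + 2197 - 91 - 338) + 122 = 107*1764 + 122 = 188748 + 122 = 188870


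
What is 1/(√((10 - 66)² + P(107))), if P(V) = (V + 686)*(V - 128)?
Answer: -I*√13517/13517 ≈ -0.0086012*I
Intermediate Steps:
P(V) = (-128 + V)*(686 + V) (P(V) = (686 + V)*(-128 + V) = (-128 + V)*(686 + V))
1/(√((10 - 66)² + P(107))) = 1/(√((10 - 66)² + (-87808 + 107² + 558*107))) = 1/(√((-56)² + (-87808 + 11449 + 59706))) = 1/(√(3136 - 16653)) = 1/(√(-13517)) = 1/(I*√13517) = -I*√13517/13517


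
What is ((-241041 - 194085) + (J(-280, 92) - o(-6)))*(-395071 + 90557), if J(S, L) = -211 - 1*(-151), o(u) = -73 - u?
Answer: 132499827166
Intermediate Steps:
J(S, L) = -60 (J(S, L) = -211 + 151 = -60)
((-241041 - 194085) + (J(-280, 92) - o(-6)))*(-395071 + 90557) = ((-241041 - 194085) + (-60 - (-73 - 1*(-6))))*(-395071 + 90557) = (-435126 + (-60 - (-73 + 6)))*(-304514) = (-435126 + (-60 - 1*(-67)))*(-304514) = (-435126 + (-60 + 67))*(-304514) = (-435126 + 7)*(-304514) = -435119*(-304514) = 132499827166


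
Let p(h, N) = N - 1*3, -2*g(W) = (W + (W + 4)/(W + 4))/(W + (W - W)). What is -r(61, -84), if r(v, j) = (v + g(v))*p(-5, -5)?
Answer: 29520/61 ≈ 483.93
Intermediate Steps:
g(W) = -(1 + W)/(2*W) (g(W) = -(W + (W + 4)/(W + 4))/(2*(W + (W - W))) = -(W + (4 + W)/(4 + W))/(2*(W + 0)) = -(W + 1)/(2*W) = -(1 + W)/(2*W))
p(h, N) = -3 + N (p(h, N) = N - 3 = -3 + N)
r(v, j) = -8*v - 4*(-1 - v)/v (r(v, j) = (v + (-1 - v)/(2*v))*(-3 - 5) = (v + (-1 - v)/(2*v))*(-8) = -8*v - 4*(-1 - v)/v)
-r(61, -84) = -(4 - 8*61 + 4/61) = -(4 - 488 + 4*(1/61)) = -(4 - 488 + 4/61) = -1*(-29520/61) = 29520/61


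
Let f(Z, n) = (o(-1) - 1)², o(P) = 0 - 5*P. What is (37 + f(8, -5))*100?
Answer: 5300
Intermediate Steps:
o(P) = -5*P
f(Z, n) = 16 (f(Z, n) = (-5*(-1) - 1)² = (5 - 1)² = 4² = 16)
(37 + f(8, -5))*100 = (37 + 16)*100 = 53*100 = 5300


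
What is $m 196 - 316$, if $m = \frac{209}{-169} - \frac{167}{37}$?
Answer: $- \frac{9023324}{6253} \approx -1443.0$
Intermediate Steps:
$m = - \frac{35956}{6253}$ ($m = 209 \left(- \frac{1}{169}\right) - \frac{167}{37} = - \frac{209}{169} - \frac{167}{37} = - \frac{35956}{6253} \approx -5.7502$)
$m 196 - 316 = \left(- \frac{35956}{6253}\right) 196 - 316 = - \frac{7047376}{6253} - 316 = - \frac{9023324}{6253}$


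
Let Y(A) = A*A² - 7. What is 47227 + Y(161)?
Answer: 4220501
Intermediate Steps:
Y(A) = -7 + A³ (Y(A) = A³ - 7 = -7 + A³)
47227 + Y(161) = 47227 + (-7 + 161³) = 47227 + (-7 + 4173281) = 47227 + 4173274 = 4220501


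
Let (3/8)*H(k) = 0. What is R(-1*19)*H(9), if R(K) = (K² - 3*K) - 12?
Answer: 0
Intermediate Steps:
R(K) = -12 + K² - 3*K
H(k) = 0 (H(k) = (8/3)*0 = 0)
R(-1*19)*H(9) = (-12 + (-1*19)² - (-3)*19)*0 = (-12 + (-19)² - 3*(-19))*0 = (-12 + 361 + 57)*0 = 406*0 = 0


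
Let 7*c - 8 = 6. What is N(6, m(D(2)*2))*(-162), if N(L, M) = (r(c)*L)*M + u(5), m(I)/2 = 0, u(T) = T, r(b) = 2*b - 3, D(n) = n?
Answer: -810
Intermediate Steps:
c = 2 (c = 8/7 + (⅐)*6 = 8/7 + 6/7 = 2)
r(b) = -3 + 2*b
m(I) = 0 (m(I) = 2*0 = 0)
N(L, M) = 5 + L*M (N(L, M) = ((-3 + 2*2)*L)*M + 5 = ((-3 + 4)*L)*M + 5 = (1*L)*M + 5 = L*M + 5 = 5 + L*M)
N(6, m(D(2)*2))*(-162) = (5 + 6*0)*(-162) = (5 + 0)*(-162) = 5*(-162) = -810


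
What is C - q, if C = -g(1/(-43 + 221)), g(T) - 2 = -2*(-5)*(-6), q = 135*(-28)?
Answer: 3838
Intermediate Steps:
q = -3780
g(T) = -58 (g(T) = 2 - 2*(-5)*(-6) = 2 + 10*(-6) = 2 - 60 = -58)
C = 58 (C = -1*(-58) = 58)
C - q = 58 - 1*(-3780) = 58 + 3780 = 3838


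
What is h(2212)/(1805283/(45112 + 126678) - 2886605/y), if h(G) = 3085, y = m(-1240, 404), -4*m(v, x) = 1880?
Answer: 12454345525/24836917798 ≈ 0.50144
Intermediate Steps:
m(v, x) = -470 (m(v, x) = -1/4*1880 = -470)
y = -470
h(2212)/(1805283/(45112 + 126678) - 2886605/y) = 3085/(1805283/(45112 + 126678) - 2886605/(-470)) = 3085/(1805283/171790 - 2886605*(-1/470)) = 3085/(1805283*(1/171790) + 577321/94) = 3085/(1805283/171790 + 577321/94) = 3085/(24836917798/4037065) = 3085*(4037065/24836917798) = 12454345525/24836917798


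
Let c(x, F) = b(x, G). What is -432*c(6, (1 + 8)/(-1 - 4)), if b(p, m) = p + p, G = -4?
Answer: -5184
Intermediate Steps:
b(p, m) = 2*p
c(x, F) = 2*x
-432*c(6, (1 + 8)/(-1 - 4)) = -864*6 = -432*12 = -5184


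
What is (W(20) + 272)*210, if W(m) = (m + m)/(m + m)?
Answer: 57330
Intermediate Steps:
W(m) = 1 (W(m) = (2*m)/((2*m)) = (2*m)*(1/(2*m)) = 1)
(W(20) + 272)*210 = (1 + 272)*210 = 273*210 = 57330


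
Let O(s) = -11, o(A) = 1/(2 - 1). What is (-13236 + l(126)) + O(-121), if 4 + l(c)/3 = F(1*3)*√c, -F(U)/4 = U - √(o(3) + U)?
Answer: -13259 - 36*√14 ≈ -13394.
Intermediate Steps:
o(A) = 1 (o(A) = 1/1 = 1)
F(U) = -4*U + 4*√(1 + U) (F(U) = -4*(U - √(1 + U)) = -4*U + 4*√(1 + U))
l(c) = -12 - 12*√c (l(c) = -12 + 3*((-4*3 + 4*√(1 + 1*3))*√c) = -12 + 3*((-4*3 + 4*√(1 + 3))*√c) = -12 + 3*((-12 + 4*√4)*√c) = -12 + 3*((-12 + 4*2)*√c) = -12 + 3*((-12 + 8)*√c) = -12 + 3*(-4*√c) = -12 - 12*√c)
(-13236 + l(126)) + O(-121) = (-13236 + (-12 - 36*√14)) - 11 = (-13248 - 36*√14) - 11 = -13259 - 36*√14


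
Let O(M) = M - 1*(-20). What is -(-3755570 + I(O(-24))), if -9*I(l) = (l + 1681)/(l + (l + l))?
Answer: 135199961/36 ≈ 3.7556e+6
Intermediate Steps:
O(M) = 20 + M (O(M) = M + 20 = 20 + M)
I(l) = -(1681 + l)/(27*l) (I(l) = -(l + 1681)/(9*(l + (l + l))) = -(1681 + l)/(9*(l + 2*l)) = -(1681 + l)/(9*(3*l)) = -(1681 + l)*1/(3*l)/9 = -(1681 + l)/(27*l))
-(-3755570 + I(O(-24))) = -(-3755570 + (-1681 - (20 - 24))/(27*(20 - 24))) = -(-3755570 + (1/27)*(-1681 - 1*(-4))/(-4)) = -(-3755570 + (1/27)*(-¼)*(-1681 + 4)) = -(-3755570 + (1/27)*(-¼)*(-1677)) = -(-3755570 + 559/36) = -1*(-135199961/36) = 135199961/36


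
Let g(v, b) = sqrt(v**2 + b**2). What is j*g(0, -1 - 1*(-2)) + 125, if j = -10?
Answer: 115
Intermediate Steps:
g(v, b) = sqrt(b**2 + v**2)
j*g(0, -1 - 1*(-2)) + 125 = -10*sqrt((-1 - 1*(-2))**2 + 0**2) + 125 = -10*sqrt((-1 + 2)**2 + 0) + 125 = -10*sqrt(1**2 + 0) + 125 = -10*sqrt(1 + 0) + 125 = -10*sqrt(1) + 125 = -10*1 + 125 = -10 + 125 = 115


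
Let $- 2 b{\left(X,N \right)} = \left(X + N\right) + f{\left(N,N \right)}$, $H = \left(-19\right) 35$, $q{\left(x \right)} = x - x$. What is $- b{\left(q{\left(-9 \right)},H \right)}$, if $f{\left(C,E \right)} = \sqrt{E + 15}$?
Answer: $- \frac{665}{2} + \frac{5 i \sqrt{26}}{2} \approx -332.5 + 12.748 i$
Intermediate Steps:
$f{\left(C,E \right)} = \sqrt{15 + E}$
$q{\left(x \right)} = 0$
$H = -665$
$b{\left(X,N \right)} = - \frac{N}{2} - \frac{X}{2} - \frac{\sqrt{15 + N}}{2}$ ($b{\left(X,N \right)} = - \frac{\left(X + N\right) + \sqrt{15 + N}}{2} = - \frac{\left(N + X\right) + \sqrt{15 + N}}{2} = - \frac{N + X + \sqrt{15 + N}}{2} = - \frac{N}{2} - \frac{X}{2} - \frac{\sqrt{15 + N}}{2}$)
$- b{\left(q{\left(-9 \right)},H \right)} = - (\left(- \frac{1}{2}\right) \left(-665\right) - 0 - \frac{\sqrt{15 - 665}}{2}) = - (\frac{665}{2} + 0 - \frac{\sqrt{-650}}{2}) = - (\frac{665}{2} + 0 - \frac{5 i \sqrt{26}}{2}) = - (\frac{665}{2} - \frac{5 i \sqrt{26}}{2}) = - \frac{665}{2} + \frac{5 i \sqrt{26}}{2}$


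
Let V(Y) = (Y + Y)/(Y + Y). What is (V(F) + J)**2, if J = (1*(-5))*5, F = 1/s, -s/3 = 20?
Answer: 576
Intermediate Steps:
s = -60 (s = -3*20 = -60)
F = -1/60 (F = 1/(-60) = -1/60 ≈ -0.016667)
V(Y) = 1 (V(Y) = (2*Y)/((2*Y)) = (2*Y)*(1/(2*Y)) = 1)
J = -25 (J = -5*5 = -25)
(V(F) + J)**2 = (1 - 25)**2 = (-24)**2 = 576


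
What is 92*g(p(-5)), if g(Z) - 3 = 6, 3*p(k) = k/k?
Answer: 828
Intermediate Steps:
p(k) = 1/3 (p(k) = (k/k)/3 = (1/3)*1 = 1/3)
g(Z) = 9 (g(Z) = 3 + 6 = 9)
92*g(p(-5)) = 92*9 = 828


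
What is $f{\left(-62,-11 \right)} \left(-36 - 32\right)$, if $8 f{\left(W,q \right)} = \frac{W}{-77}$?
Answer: $- \frac{527}{77} \approx -6.8442$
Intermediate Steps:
$f{\left(W,q \right)} = - \frac{W}{616}$ ($f{\left(W,q \right)} = \frac{W \frac{1}{-77}}{8} = \frac{W \left(- \frac{1}{77}\right)}{8} = \frac{\left(- \frac{1}{77}\right) W}{8} = - \frac{W}{616}$)
$f{\left(-62,-11 \right)} \left(-36 - 32\right) = \left(- \frac{1}{616}\right) \left(-62\right) \left(-36 - 32\right) = \frac{31}{308} \left(-68\right) = - \frac{527}{77}$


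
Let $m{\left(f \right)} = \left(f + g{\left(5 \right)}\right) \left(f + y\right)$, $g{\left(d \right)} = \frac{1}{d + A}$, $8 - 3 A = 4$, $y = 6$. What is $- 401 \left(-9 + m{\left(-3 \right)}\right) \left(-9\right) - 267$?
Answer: $- \frac{1206870}{19} \approx -63520.0$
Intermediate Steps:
$A = \frac{4}{3}$ ($A = \frac{8}{3} - \frac{4}{3} = \frac{4}{3} \approx 1.3333$)
$g{\left(d \right)} = \frac{1}{\frac{4}{3} + d}$ ($g{\left(d \right)} = \frac{1}{d + \frac{4}{3}} = \frac{1}{\frac{4}{3} + d}$)
$m{\left(f \right)} = \left(6 + f\right) \left(\frac{3}{19} + f\right)$ ($m{\left(f \right)} = \left(f + \frac{3}{4 + 3 \cdot 5}\right) \left(f + 6\right) = \left(f + \frac{3}{4 + 15}\right) \left(6 + f\right) = \left(f + \frac{3}{19}\right) \left(6 + f\right) = \left(\frac{3}{19} + f\right) \left(6 + f\right) = \left(6 + f\right) \left(\frac{3}{19} + f\right)$)
$- 401 \left(-9 + m{\left(-3 \right)}\right) \left(-9\right) - 267 = - 401 \left(-9 + \left(\frac{18}{19} + \left(-3\right)^{2} + \frac{117}{19} \left(-3\right)\right)\right) \left(-9\right) - 267 = - 401 \left(-9 + \left(\frac{18}{19} + 9 - \frac{351}{19}\right)\right) \left(-9\right) - 267 = - 401 \left(-9 - \frac{162}{19}\right) \left(-9\right) - 267 = - 401 \left(\left(- \frac{333}{19}\right) \left(-9\right)\right) - 267 = \left(-401\right) \frac{2997}{19} - 267 = - \frac{1201797}{19} - 267 = - \frac{1206870}{19}$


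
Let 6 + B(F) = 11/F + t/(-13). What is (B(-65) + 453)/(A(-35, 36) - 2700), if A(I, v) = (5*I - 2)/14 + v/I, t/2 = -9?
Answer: -407876/2469441 ≈ -0.16517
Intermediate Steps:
t = -18 (t = 2*(-9) = -18)
A(I, v) = -1/7 + 5*I/14 + v/I (A(I, v) = (-2 + 5*I)*(1/14) + v/I = (-1/7 + 5*I/14) + v/I = -1/7 + 5*I/14 + v/I)
B(F) = -60/13 + 11/F (B(F) = -6 + (11/F - 18/(-13)) = -6 + (11/F - 18*(-1/13)) = -6 + (11/F + 18/13) = -6 + (18/13 + 11/F) = -60/13 + 11/F)
(B(-65) + 453)/(A(-35, 36) - 2700) = ((-60/13 + 11/(-65)) + 453)/((36 + (1/14)*(-35)*(-2 + 5*(-35)))/(-35) - 2700) = ((-60/13 + 11*(-1/65)) + 453)/(-(36 + (1/14)*(-35)*(-2 - 175))/35 - 2700) = ((-60/13 - 11/65) + 453)/(-(36 + (1/14)*(-35)*(-177))/35 - 2700) = (-311/65 + 453)/(-(36 + 885/2)/35 - 2700) = 29134/(65*(-1/35*957/2 - 2700)) = 29134/(65*(-957/70 - 2700)) = 29134/(65*(-189957/70)) = (29134/65)*(-70/189957) = -407876/2469441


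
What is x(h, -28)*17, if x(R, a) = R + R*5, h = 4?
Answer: 408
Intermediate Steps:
x(R, a) = 6*R (x(R, a) = R + 5*R = 6*R)
x(h, -28)*17 = (6*4)*17 = 24*17 = 408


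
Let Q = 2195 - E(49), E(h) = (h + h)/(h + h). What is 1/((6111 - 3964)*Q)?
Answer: 1/4710518 ≈ 2.1229e-7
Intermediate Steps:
E(h) = 1 (E(h) = (2*h)/((2*h)) = (2*h)*(1/(2*h)) = 1)
Q = 2194 (Q = 2195 - 1*1 = 2195 - 1 = 2194)
1/((6111 - 3964)*Q) = 1/((6111 - 3964)*2194) = (1/2194)/2147 = (1/2147)*(1/2194) = 1/4710518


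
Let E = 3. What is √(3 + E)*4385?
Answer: 4385*√6 ≈ 10741.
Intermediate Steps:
√(3 + E)*4385 = √(3 + 3)*4385 = √6*4385 = 4385*√6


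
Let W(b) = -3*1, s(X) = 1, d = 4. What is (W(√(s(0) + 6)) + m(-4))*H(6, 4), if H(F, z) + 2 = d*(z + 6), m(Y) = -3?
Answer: -228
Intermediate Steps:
W(b) = -3
H(F, z) = 22 + 4*z (H(F, z) = -2 + 4*(z + 6) = -2 + 4*(6 + z) = -2 + (24 + 4*z) = 22 + 4*z)
(W(√(s(0) + 6)) + m(-4))*H(6, 4) = (-3 - 3)*(22 + 4*4) = -6*(22 + 16) = -6*38 = -228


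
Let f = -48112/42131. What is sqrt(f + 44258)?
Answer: sqrt(78556859536866)/42131 ≈ 210.37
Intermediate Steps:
f = -48112/42131 (f = -48112*1/42131 = -48112/42131 ≈ -1.1420)
sqrt(f + 44258) = sqrt(-48112/42131 + 44258) = sqrt(1864585686/42131) = sqrt(78556859536866)/42131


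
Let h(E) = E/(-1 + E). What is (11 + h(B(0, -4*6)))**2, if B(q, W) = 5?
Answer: 2401/16 ≈ 150.06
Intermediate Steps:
(11 + h(B(0, -4*6)))**2 = (11 + 5/(-1 + 5))**2 = (11 + 5/4)**2 = (49/4)**2 = 2401/16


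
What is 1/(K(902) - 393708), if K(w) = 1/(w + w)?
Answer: -1804/710249231 ≈ -2.5400e-6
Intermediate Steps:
K(w) = 1/(2*w)
1/(K(902) - 393708) = 1/((½)/902 - 393708) = 1/((½)*(1/902) - 393708) = 1/(1/1804 - 393708) = 1/(-710249231/1804) = -1804/710249231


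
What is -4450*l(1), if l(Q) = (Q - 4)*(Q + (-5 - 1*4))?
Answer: -106800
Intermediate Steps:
l(Q) = (-9 + Q)*(-4 + Q) (l(Q) = (-4 + Q)*(Q + (-5 - 4)) = (-4 + Q)*(Q - 9) = (-4 + Q)*(-9 + Q) = (-9 + Q)*(-4 + Q))
-4450*l(1) = -4450*(36 + 1² - 13*1) = -4450*(36 + 1 - 13) = -4450*24 = -106800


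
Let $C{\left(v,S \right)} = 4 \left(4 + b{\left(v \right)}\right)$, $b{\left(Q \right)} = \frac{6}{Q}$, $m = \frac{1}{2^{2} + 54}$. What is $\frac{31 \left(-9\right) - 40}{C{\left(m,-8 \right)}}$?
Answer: $- \frac{29}{128} \approx -0.22656$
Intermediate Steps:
$m = \frac{1}{58}$ ($m = \frac{1}{4 + 54} = \frac{1}{58} \approx 0.017241$)
$C{\left(v,S \right)} = 16 + \frac{24}{v}$ ($C{\left(v,S \right)} = 4 \left(4 + \frac{6}{v}\right) = 16 + \frac{24}{v}$)
$\frac{31 \left(-9\right) - 40}{C{\left(m,-8 \right)}} = \frac{31 \left(-9\right) - 40}{16 + 24 \frac{1}{\frac{1}{58}}} = \frac{-279 - 40}{16 + 24 \cdot 58} = - \frac{319}{16 + 1392} = - \frac{319}{1408} = \left(-319\right) \frac{1}{1408} = - \frac{29}{128}$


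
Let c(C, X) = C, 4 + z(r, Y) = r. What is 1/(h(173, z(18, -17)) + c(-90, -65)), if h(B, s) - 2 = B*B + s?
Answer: 1/29855 ≈ 3.3495e-5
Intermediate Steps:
z(r, Y) = -4 + r
h(B, s) = 2 + s + B² (h(B, s) = 2 + (B*B + s) = 2 + (B² + s) = 2 + (s + B²) = 2 + s + B²)
1/(h(173, z(18, -17)) + c(-90, -65)) = 1/((2 + (-4 + 18) + 173²) - 90) = 1/((2 + 14 + 29929) - 90) = 1/(29945 - 90) = 1/29855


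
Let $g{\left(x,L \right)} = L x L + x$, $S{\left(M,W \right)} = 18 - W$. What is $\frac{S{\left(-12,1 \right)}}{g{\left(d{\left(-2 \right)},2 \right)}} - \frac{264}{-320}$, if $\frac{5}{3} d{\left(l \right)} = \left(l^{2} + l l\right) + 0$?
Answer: $\frac{23}{15} \approx 1.5333$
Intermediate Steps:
$d{\left(l \right)} = \frac{6 l^{2}}{5}$ ($d{\left(l \right)} = \frac{3 \left(\left(l^{2} + l l\right) + 0\right)}{5} = \frac{3 \left(\left(l^{2} + l^{2}\right) + 0\right)}{5} = \frac{3 \left(2 l^{2} + 0\right)}{5} = \frac{3 \cdot 2 l^{2}}{5} = \frac{6 l^{2}}{5}$)
$g{\left(x,L \right)} = x + x L^{2}$ ($g{\left(x,L \right)} = x L^{2} + x = x + x L^{2}$)
$\frac{S{\left(-12,1 \right)}}{g{\left(d{\left(-2 \right)},2 \right)}} - \frac{264}{-320} = \frac{18 - 1}{\frac{6 \left(-2\right)^{2}}{5} \left(1 + 2^{2}\right)} - \frac{264}{-320} = \frac{18 - 1}{\frac{6}{5} \cdot 4 \left(1 + 4\right)} - - \frac{33}{40} = \frac{17}{\frac{24}{5} \cdot 5} + \frac{33}{40} = \frac{17}{24} + \frac{33}{40} = \frac{23}{15}$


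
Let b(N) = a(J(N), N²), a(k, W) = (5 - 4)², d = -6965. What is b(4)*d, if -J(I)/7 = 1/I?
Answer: -6965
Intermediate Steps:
J(I) = -7/I
a(k, W) = 1 (a(k, W) = 1² = 1)
b(N) = 1
b(4)*d = 1*(-6965) = -6965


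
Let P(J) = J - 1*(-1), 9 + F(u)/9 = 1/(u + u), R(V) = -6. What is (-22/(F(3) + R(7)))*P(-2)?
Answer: -44/171 ≈ -0.25731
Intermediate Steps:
F(u) = -81 + 9/(2*u) (F(u) = -81 + 9/(u + u) = -81 + 9/((2*u)) = -81 + 9*(1/(2*u)) = -81 + 9/(2*u))
P(J) = 1 + J (P(J) = J + 1 = 1 + J)
(-22/(F(3) + R(7)))*P(-2) = (-22/((-81 + (9/2)/3) - 6))*(1 - 2) = -22/((-81 + (9/2)*(⅓)) - 6)*(-1) = -22/((-81 + 3/2) - 6)*(-1) = -22/(-159/2 - 6)*(-1) = -22/(-171/2)*(-1) = -22*(-2/171)*(-1) = (44/171)*(-1) = -44/171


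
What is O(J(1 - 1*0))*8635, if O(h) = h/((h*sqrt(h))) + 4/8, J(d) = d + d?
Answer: 8635/2 + 8635*sqrt(2)/2 ≈ 10423.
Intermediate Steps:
J(d) = 2*d
O(h) = 1/2 + 1/sqrt(h) (O(h) = h/(h**(3/2)) + 4*(1/8) = h/h**(3/2) + 1/2 = 1/sqrt(h) + 1/2 = 1/2 + 1/sqrt(h))
O(J(1 - 1*0))*8635 = (1/2 + 1/sqrt(2*(1 - 1*0)))*8635 = (1/2 + 1/sqrt(2*(1 + 0)))*8635 = (1/2 + 1/sqrt(2*1))*8635 = (1/2 + 1/sqrt(2))*8635 = (1/2 + sqrt(2)/2)*8635 = 8635/2 + 8635*sqrt(2)/2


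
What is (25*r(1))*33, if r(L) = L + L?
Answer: 1650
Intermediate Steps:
r(L) = 2*L
(25*r(1))*33 = (25*(2*1))*33 = (25*2)*33 = 50*33 = 1650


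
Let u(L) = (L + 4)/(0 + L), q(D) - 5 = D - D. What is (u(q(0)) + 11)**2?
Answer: 4096/25 ≈ 163.84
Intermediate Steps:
q(D) = 5 (q(D) = 5 + (D - D) = 5 + 0 = 5)
u(L) = (4 + L)/L
(u(q(0)) + 11)**2 = ((4 + 5)/5 + 11)**2 = ((1/5)*9 + 11)**2 = (9/5 + 11)**2 = (64/5)**2 = 4096/25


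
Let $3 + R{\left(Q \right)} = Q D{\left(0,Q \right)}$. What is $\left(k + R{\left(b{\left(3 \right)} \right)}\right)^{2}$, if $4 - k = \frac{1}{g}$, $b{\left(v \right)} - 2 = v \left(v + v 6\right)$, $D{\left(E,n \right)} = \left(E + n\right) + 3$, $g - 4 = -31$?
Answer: $\frac{14248719424}{729} \approx 1.9546 \cdot 10^{7}$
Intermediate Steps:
$g = -27$ ($g = 4 - 31 = -27$)
$D{\left(E,n \right)} = 3 + E + n$
$b{\left(v \right)} = 2 + 7 v^{2}$ ($b{\left(v \right)} = 2 + v \left(v + v 6\right) = 2 + v \left(v + 6 v\right) = 2 + v 7 v = 2 + 7 v^{2}$)
$R{\left(Q \right)} = -3 + Q \left(3 + Q\right)$ ($R{\left(Q \right)} = -3 + Q \left(3 + 0 + Q\right) = -3 + Q \left(3 + Q\right)$)
$k = \frac{109}{27}$ ($k = 4 - \frac{1}{-27} = 4 - - \frac{1}{27} = 4 + \frac{1}{27} = \frac{109}{27} \approx 4.037$)
$\left(k + R{\left(b{\left(3 \right)} \right)}\right)^{2} = \left(\frac{109}{27} - \left(3 - \left(2 + 7 \cdot 3^{2}\right) \left(3 + \left(2 + 7 \cdot 3^{2}\right)\right)\right)\right)^{2} = \left(\frac{109}{27} - \left(3 - \left(2 + 7 \cdot 9\right) \left(3 + \left(2 + 7 \cdot 9\right)\right)\right)\right)^{2} = \left(\frac{109}{27} - \left(3 - \left(2 + 63\right) \left(3 + \left(2 + 63\right)\right)\right)\right)^{2} = \left(\frac{109}{27} - \left(3 - 65 \left(3 + 65\right)\right)\right)^{2} = \left(\frac{109}{27} + \left(-3 + 65 \cdot 68\right)\right)^{2} = \left(\frac{109}{27} + \left(-3 + 4420\right)\right)^{2} = \left(\frac{109}{27} + 4417\right)^{2} = \left(\frac{119368}{27}\right)^{2} = \frac{14248719424}{729}$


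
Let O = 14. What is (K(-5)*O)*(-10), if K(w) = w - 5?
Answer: 1400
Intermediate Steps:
K(w) = -5 + w
(K(-5)*O)*(-10) = ((-5 - 5)*14)*(-10) = -10*14*(-10) = -140*(-10) = 1400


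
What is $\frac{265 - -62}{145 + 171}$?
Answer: $\frac{327}{316} \approx 1.0348$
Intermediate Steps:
$\frac{265 - -62}{145 + 171} = \frac{265 + \left(-66 + 128\right)}{316} = \left(265 + 62\right) \frac{1}{316} = 327 \cdot \frac{1}{316} = \frac{327}{316}$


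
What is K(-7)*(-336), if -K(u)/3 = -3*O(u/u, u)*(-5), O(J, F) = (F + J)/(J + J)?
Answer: -45360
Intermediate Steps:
O(J, F) = (F + J)/(2*J) (O(J, F) = (F + J)/((2*J)) = (F + J)*(1/(2*J)) = (F + J)/(2*J))
K(u) = -45/2 - 45*u/2 (K(u) = -3*(-3*(u + u/u)/(2*(u/u)))*(-5) = -3*(-3*(u + 1)/(2*1))*(-5) = -3*(-3*(1 + u)/2)*(-5) = -3*(-3*(½ + u/2))*(-5) = -3*(-3/2 - 3*u/2)*(-5) = -3*(15/2 + 15*u/2) = -45/2 - 45*u/2)
K(-7)*(-336) = (-45/2 - 45/2*(-7))*(-336) = (-45/2 + 315/2)*(-336) = 135*(-336) = -45360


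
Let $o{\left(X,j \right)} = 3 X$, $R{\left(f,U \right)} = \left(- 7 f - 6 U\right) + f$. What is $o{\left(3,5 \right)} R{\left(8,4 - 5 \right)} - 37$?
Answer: $-415$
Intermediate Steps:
$R{\left(f,U \right)} = - 6 U - 6 f$
$o{\left(3,5 \right)} R{\left(8,4 - 5 \right)} - 37 = 3 \cdot 3 \left(- 6 \left(4 - 5\right) - 48\right) - 37 = 9 \left(- 6 \left(4 - 5\right) - 48\right) - 37 = 9 \left(\left(-6\right) \left(-1\right) - 48\right) - 37 = 9 \left(6 - 48\right) - 37 = 9 \left(-42\right) - 37 = -378 - 37 = -415$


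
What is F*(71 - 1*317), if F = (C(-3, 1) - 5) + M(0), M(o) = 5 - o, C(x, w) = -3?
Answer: 738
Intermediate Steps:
F = -3 (F = (-3 - 5) + (5 - 1*0) = -8 + (5 + 0) = -8 + 5 = -3)
F*(71 - 1*317) = -3*(71 - 1*317) = -3*(71 - 317) = -3*(-246) = 738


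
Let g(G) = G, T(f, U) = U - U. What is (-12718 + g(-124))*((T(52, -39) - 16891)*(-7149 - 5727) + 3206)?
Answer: -2793028693924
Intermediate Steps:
T(f, U) = 0
(-12718 + g(-124))*((T(52, -39) - 16891)*(-7149 - 5727) + 3206) = (-12718 - 124)*((0 - 16891)*(-7149 - 5727) + 3206) = -12842*(-16891*(-12876) + 3206) = -12842*(217488516 + 3206) = -12842*217491722 = -2793028693924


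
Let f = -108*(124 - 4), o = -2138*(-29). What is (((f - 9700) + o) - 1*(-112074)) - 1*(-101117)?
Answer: 252533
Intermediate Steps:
o = 62002
f = -12960 (f = -108*120 = -12960)
(((f - 9700) + o) - 1*(-112074)) - 1*(-101117) = (((-12960 - 9700) + 62002) - 1*(-112074)) - 1*(-101117) = ((-22660 + 62002) + 112074) + 101117 = (39342 + 112074) + 101117 = 151416 + 101117 = 252533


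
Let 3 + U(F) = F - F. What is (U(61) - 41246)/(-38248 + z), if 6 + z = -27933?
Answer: 41249/66187 ≈ 0.62322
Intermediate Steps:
U(F) = -3 (U(F) = -3 + (F - F) = -3 + 0 = -3)
z = -27939 (z = -6 - 27933 = -27939)
(U(61) - 41246)/(-38248 + z) = (-3 - 41246)/(-38248 - 27939) = -41249/(-66187) = -41249*(-1/66187) = 41249/66187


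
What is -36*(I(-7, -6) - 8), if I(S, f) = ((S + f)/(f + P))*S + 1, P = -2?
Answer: 1323/2 ≈ 661.50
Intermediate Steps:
I(S, f) = 1 + S*(S + f)/(-2 + f) (I(S, f) = ((S + f)/(f - 2))*S + 1 = ((S + f)/(-2 + f))*S + 1 = S*(S + f)/(-2 + f) + 1 = 1 + S*(S + f)/(-2 + f))
-36*(I(-7, -6) - 8) = -36*((-2 - 6 + (-7)² - 7*(-6))/(-2 - 6) - 8) = -36*((-2 - 6 + 49 + 42)/(-8) - 8) = -36*(-⅛*83 - 8) = -36*(-83/8 - 8) = -36*(-147/8) = 1323/2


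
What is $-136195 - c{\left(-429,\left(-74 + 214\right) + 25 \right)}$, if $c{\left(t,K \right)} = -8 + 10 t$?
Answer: $-131897$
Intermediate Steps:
$-136195 - c{\left(-429,\left(-74 + 214\right) + 25 \right)} = -136195 - \left(-8 + 10 \left(-429\right)\right) = -136195 - \left(-8 - 4290\right) = -136195 - -4298 = -136195 + 4298 = -131897$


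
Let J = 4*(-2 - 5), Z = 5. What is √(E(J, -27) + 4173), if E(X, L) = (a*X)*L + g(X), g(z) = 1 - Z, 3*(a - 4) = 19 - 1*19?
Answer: √7193 ≈ 84.812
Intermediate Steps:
a = 4 (a = 4 + (19 - 1*19)/3 = 4 + (19 - 19)/3 = 4 + (⅓)*0 = 4 + 0 = 4)
g(z) = -4 (g(z) = 1 - 1*5 = 1 - 5 = -4)
J = -28 (J = 4*(-7) = -28)
E(X, L) = -4 + 4*L*X (E(X, L) = (4*X)*L - 4 = 4*L*X - 4 = -4 + 4*L*X)
√(E(J, -27) + 4173) = √((-4 + 4*(-27)*(-28)) + 4173) = √((-4 + 3024) + 4173) = √(3020 + 4173) = √7193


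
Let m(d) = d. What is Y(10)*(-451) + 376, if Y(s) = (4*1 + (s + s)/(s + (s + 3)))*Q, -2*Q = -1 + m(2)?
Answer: 33904/23 ≈ 1474.1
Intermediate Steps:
Q = -½ (Q = -(-1 + 2)/2 = -½*1 = -½ ≈ -0.50000)
Y(s) = -2 - s/(3 + 2*s) (Y(s) = (4*1 + (s + s)/(s + (s + 3)))*(-½) = (4 + (2*s)/(s + (3 + s)))*(-½) = (4 + (2*s)/(3 + 2*s))*(-½) = (4 + 2*s/(3 + 2*s))*(-½) = -2 - s/(3 + 2*s))
Y(10)*(-451) + 376 = ((-6 - 5*10)/(3 + 2*10))*(-451) + 376 = ((-6 - 50)/(3 + 20))*(-451) + 376 = (-56/23)*(-451) + 376 = ((1/23)*(-56))*(-451) + 376 = -56/23*(-451) + 376 = 25256/23 + 376 = 33904/23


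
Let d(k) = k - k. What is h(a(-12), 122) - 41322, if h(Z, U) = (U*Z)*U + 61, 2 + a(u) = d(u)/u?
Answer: -71029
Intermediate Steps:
d(k) = 0
a(u) = -2 (a(u) = -2 + 0/u = -2 + 0 = -2)
h(Z, U) = 61 + Z*U² (h(Z, U) = Z*U² + 61 = 61 + Z*U²)
h(a(-12), 122) - 41322 = (61 - 2*122²) - 41322 = (61 - 2*14884) - 41322 = (61 - 29768) - 41322 = -29707 - 41322 = -71029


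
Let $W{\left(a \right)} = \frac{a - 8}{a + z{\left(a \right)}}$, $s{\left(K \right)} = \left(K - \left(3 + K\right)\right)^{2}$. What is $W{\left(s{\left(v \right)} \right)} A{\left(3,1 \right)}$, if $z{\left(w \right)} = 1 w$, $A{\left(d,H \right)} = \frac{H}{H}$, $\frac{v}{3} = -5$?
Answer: $\frac{1}{18} \approx 0.055556$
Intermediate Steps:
$v = -15$ ($v = 3 \left(-5\right) = -15$)
$s{\left(K \right)} = 9$ ($s{\left(K \right)} = \left(-3\right)^{2} = 9$)
$A{\left(d,H \right)} = 1$
$z{\left(w \right)} = w$
$W{\left(a \right)} = \frac{-8 + a}{2 a}$ ($W{\left(a \right)} = \frac{a - 8}{a + a} = \frac{-8 + a}{2 a}$)
$W{\left(s{\left(v \right)} \right)} A{\left(3,1 \right)} = \frac{-8 + 9}{2 \cdot 9} \cdot 1 = \frac{1}{2} \cdot \frac{1}{9} \cdot 1 \cdot 1 = \frac{1}{18} \cdot 1 = \frac{1}{18}$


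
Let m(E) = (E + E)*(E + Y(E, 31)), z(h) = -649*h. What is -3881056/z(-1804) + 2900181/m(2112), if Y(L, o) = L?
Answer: -45351903515/14386741248 ≈ -3.1523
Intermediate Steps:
m(E) = 4*E² (m(E) = (E + E)*(E + E) = (2*E)*(2*E) = 4*E²)
-3881056/z(-1804) + 2900181/m(2112) = -3881056/((-649*(-1804))) + 2900181/((4*2112²)) = -3881056/1170796 + 2900181/((4*4460544)) = -3881056*1/1170796 + 2900181/17842176 = -970264/292699 + 2900181*(1/17842176) = -970264/292699 + 966727/5947392 = -45351903515/14386741248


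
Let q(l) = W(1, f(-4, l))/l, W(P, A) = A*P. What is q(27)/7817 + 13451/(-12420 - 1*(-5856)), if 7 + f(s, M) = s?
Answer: -946342271/461797092 ≈ -2.0493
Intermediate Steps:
f(s, M) = -7 + s
q(l) = -11/l (q(l) = ((-7 - 4)*1)/l = (-11*1)/l = -11/l)
q(27)/7817 + 13451/(-12420 - 1*(-5856)) = -11/27/7817 + 13451/(-12420 - 1*(-5856)) = -11*1/27*(1/7817) + 13451/(-12420 + 5856) = -11/27*1/7817 + 13451/(-6564) = -11/211059 + 13451*(-1/6564) = -11/211059 - 13451/6564 = -946342271/461797092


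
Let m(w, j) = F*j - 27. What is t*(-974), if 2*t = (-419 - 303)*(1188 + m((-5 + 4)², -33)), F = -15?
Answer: 582272784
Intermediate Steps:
m(w, j) = -27 - 15*j (m(w, j) = -15*j - 27 = -27 - 15*j)
t = -597816 (t = ((-419 - 303)*(1188 + (-27 - 15*(-33))))/2 = (-722*(1188 + (-27 + 495)))/2 = (-722*(1188 + 468))/2 = (-722*1656)/2 = (½)*(-1195632) = -597816)
t*(-974) = -597816*(-974) = 582272784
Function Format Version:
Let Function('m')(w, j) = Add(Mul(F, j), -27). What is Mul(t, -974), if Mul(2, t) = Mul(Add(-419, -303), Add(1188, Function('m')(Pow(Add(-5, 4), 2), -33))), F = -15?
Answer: 582272784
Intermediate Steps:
Function('m')(w, j) = Add(-27, Mul(-15, j)) (Function('m')(w, j) = Add(Mul(-15, j), -27) = Add(-27, Mul(-15, j)))
t = -597816 (t = Mul(Rational(1, 2), Mul(Add(-419, -303), Add(1188, Add(-27, Mul(-15, -33))))) = Mul(Rational(1, 2), Mul(-722, Add(1188, Add(-27, 495)))) = Mul(Rational(1, 2), Mul(-722, Add(1188, 468))) = Mul(Rational(1, 2), Mul(-722, 1656)) = Mul(Rational(1, 2), -1195632) = -597816)
Mul(t, -974) = Mul(-597816, -974) = 582272784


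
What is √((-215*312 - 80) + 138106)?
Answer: √70946 ≈ 266.36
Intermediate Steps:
√((-215*312 - 80) + 138106) = √((-67080 - 80) + 138106) = √(-67160 + 138106) = √70946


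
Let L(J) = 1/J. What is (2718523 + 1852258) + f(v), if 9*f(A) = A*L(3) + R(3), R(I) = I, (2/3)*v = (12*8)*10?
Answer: 13712504/3 ≈ 4.5708e+6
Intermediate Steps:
v = 1440 (v = 3*((12*8)*10)/2 = 3*(96*10)/2 = (3/2)*960 = 1440)
f(A) = ⅓ + A/27 (f(A) = (A/3 + 3)/9 = (3 + A/3)/9 = ⅓ + A/27)
(2718523 + 1852258) + f(v) = (2718523 + 1852258) + (⅓ + (1/27)*1440) = 4570781 + (⅓ + 160/3) = 4570781 + 161/3 = 13712504/3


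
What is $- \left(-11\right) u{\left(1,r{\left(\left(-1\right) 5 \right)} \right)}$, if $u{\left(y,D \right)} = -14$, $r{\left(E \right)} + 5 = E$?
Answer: $-154$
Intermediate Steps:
$r{\left(E \right)} = -5 + E$
$- \left(-11\right) u{\left(1,r{\left(\left(-1\right) 5 \right)} \right)} = - \left(-11\right) \left(-14\right) = \left(-1\right) 154 = -154$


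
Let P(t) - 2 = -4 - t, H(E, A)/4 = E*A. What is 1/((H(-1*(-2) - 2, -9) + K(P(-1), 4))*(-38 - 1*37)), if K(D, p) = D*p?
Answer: 1/300 ≈ 0.0033333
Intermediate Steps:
H(E, A) = 4*A*E (H(E, A) = 4*(E*A) = 4*(A*E) = 4*A*E)
P(t) = -2 - t (P(t) = 2 + (-4 - t) = -2 - t)
1/((H(-1*(-2) - 2, -9) + K(P(-1), 4))*(-38 - 1*37)) = 1/((4*(-9)*(-1*(-2) - 2) + (-2 - 1*(-1))*4)*(-38 - 1*37)) = 1/((4*(-9)*(2 - 2) + (-2 + 1)*4)*(-38 - 37)) = 1/((4*(-9)*0 - 1*4)*(-75)) = 1/((0 - 4)*(-75)) = 1/(-4*(-75)) = 1/300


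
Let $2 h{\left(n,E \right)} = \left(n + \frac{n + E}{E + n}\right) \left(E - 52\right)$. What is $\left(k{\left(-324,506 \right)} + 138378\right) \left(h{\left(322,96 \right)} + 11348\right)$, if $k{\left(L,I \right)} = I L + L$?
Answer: $-477774060$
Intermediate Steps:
$k{\left(L,I \right)} = L + I L$
$h{\left(n,E \right)} = \frac{\left(1 + n\right) \left(-52 + E\right)}{2}$ ($h{\left(n,E \right)} = \frac{\left(n + \frac{n + E}{E + n}\right) \left(E - 52\right)}{2} = \frac{\left(n + \frac{E + n}{E + n}\right) \left(-52 + E\right)}{2} = \frac{\left(n + 1\right) \left(-52 + E\right)}{2} = \frac{\left(1 + n\right) \left(-52 + E\right)}{2}$)
$\left(k{\left(-324,506 \right)} + 138378\right) \left(h{\left(322,96 \right)} + 11348\right) = \left(- 324 \left(1 + 506\right) + 138378\right) \left(\left(-26 + \frac{1}{2} \cdot 96 - 8372 + \frac{1}{2} \cdot 96 \cdot 322\right) + 11348\right) = \left(\left(-324\right) 507 + 138378\right) \left(\left(-26 + 48 - 8372 + 15456\right) + 11348\right) = \left(-164268 + 138378\right) \left(7106 + 11348\right) = \left(-25890\right) 18454 = -477774060$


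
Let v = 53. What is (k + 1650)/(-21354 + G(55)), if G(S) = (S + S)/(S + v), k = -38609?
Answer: 153522/88697 ≈ 1.7309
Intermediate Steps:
G(S) = 2*S/(53 + S) (G(S) = (S + S)/(S + 53) = (2*S)/(53 + S) = 2*S/(53 + S))
(k + 1650)/(-21354 + G(55)) = (-38609 + 1650)/(-21354 + 2*55/(53 + 55)) = -36959/(-21354 + 2*55/108) = -36959/(-21354 + 2*55*(1/108)) = -36959/(-21354 + 55/54) = -36959/(-1153061/54) = -36959*(-54/1153061) = 153522/88697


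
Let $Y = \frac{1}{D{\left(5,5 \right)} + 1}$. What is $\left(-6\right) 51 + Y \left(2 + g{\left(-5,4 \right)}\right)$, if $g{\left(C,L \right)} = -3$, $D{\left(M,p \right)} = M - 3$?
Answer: $- \frac{919}{3} \approx -306.33$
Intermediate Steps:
$D{\left(M,p \right)} = -3 + M$
$Y = \frac{1}{3}$ ($Y = \frac{1}{\left(-3 + 5\right) + 1} = \frac{1}{2 + 1} = \frac{1}{3} \approx 0.33333$)
$\left(-6\right) 51 + Y \left(2 + g{\left(-5,4 \right)}\right) = \left(-6\right) 51 + \frac{2 - 3}{3} = -306 + \frac{1}{3} \left(-1\right) = -306 - \frac{1}{3} = - \frac{919}{3}$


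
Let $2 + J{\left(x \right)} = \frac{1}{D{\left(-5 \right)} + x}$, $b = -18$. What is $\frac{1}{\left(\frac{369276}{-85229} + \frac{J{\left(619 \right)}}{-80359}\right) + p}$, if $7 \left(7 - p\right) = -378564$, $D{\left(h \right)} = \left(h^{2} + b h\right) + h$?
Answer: $\frac{34950024527733}{1890210519203953966} \approx 1.849 \cdot 10^{-5}$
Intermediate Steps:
$D{\left(h \right)} = h^{2} - 17 h$ ($D{\left(h \right)} = \left(h^{2} - 18 h\right) + h = h^{2} - 17 h$)
$p = \frac{378613}{7}$ ($p = 7 - - \frac{378564}{7} = 7 + \frac{378564}{7} = \frac{378613}{7} \approx 54088.0$)
$J{\left(x \right)} = -2 + \frac{1}{110 + x}$ ($J{\left(x \right)} = -2 + \frac{1}{- 5 \left(-17 - 5\right) + x} = -2 + \frac{1}{\left(-5\right) \left(-22\right) + x} = -2 + \frac{1}{110 + x}$)
$\frac{1}{\left(\frac{369276}{-85229} + \frac{J{\left(619 \right)}}{-80359}\right) + p} = \frac{1}{\left(\frac{369276}{-85229} + \frac{\frac{1}{110 + 619} \left(-219 - 1238\right)}{-80359}\right) + \frac{378613}{7}} = \frac{1}{\left(369276 \left(- \frac{1}{85229}\right) + \frac{-219 - 1238}{729} \left(- \frac{1}{80359}\right)\right) + \frac{378613}{7}} = \frac{1}{\left(- \frac{369276}{85229} + \frac{1}{729} \left(-1457\right) \left(- \frac{1}{80359}\right)\right) + \frac{378613}{7}} = \frac{1}{\left(- \frac{369276}{85229} - - \frac{1457}{58581711}\right) + \frac{378613}{7}} = \frac{1}{\left(- \frac{369276}{85229} + \frac{1457}{58581711}\right) + \frac{378613}{7}} = \frac{1}{- \frac{21632695732583}{4992860646819} + \frac{378613}{7}} = \frac{1}{\frac{1890210519203953966}{34950024527733}} = \frac{34950024527733}{1890210519203953966}$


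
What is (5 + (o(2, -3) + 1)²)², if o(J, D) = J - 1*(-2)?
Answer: 900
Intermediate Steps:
o(J, D) = 2 + J (o(J, D) = J + 2 = 2 + J)
(5 + (o(2, -3) + 1)²)² = (5 + ((2 + 2) + 1)²)² = (5 + (4 + 1)²)² = (5 + 5²)² = (5 + 25)² = 30² = 900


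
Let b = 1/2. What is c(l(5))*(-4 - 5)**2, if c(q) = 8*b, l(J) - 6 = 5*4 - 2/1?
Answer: 324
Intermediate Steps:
l(J) = 24 (l(J) = 6 + (5*4 - 2/1) = 6 + (20 - 2*1) = 6 + (20 - 2) = 6 + 18 = 24)
b = 1/2 ≈ 0.50000
c(q) = 4 (c(q) = 8*(1/2) = 4)
c(l(5))*(-4 - 5)**2 = 4*(-4 - 5)**2 = 4*(-9)**2 = 4*81 = 324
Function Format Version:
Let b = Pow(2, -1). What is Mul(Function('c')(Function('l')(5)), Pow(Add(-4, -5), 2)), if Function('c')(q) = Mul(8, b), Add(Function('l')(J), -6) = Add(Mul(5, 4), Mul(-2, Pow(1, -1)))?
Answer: 324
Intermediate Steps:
Function('l')(J) = 24 (Function('l')(J) = Add(6, Add(Mul(5, 4), Mul(-2, Pow(1, -1)))) = Add(6, Add(20, Mul(-2, 1))) = Add(6, Add(20, -2)) = Add(6, 18) = 24)
b = Rational(1, 2) ≈ 0.50000
Function('c')(q) = 4 (Function('c')(q) = Mul(8, Rational(1, 2)) = 4)
Mul(Function('c')(Function('l')(5)), Pow(Add(-4, -5), 2)) = Mul(4, Pow(Add(-4, -5), 2)) = Mul(4, Pow(-9, 2)) = Mul(4, 81) = 324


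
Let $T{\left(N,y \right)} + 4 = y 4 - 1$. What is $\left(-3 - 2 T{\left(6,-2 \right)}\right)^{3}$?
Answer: $12167$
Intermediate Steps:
$T{\left(N,y \right)} = -5 + 4 y$ ($T{\left(N,y \right)} = -4 + \left(y 4 - 1\right) = -4 + \left(4 y - 1\right) = -4 + \left(-1 + 4 y\right) = -5 + 4 y$)
$\left(-3 - 2 T{\left(6,-2 \right)}\right)^{3} = \left(-3 - 2 \left(-5 + 4 \left(-2\right)\right)\right)^{3} = \left(-3 - 2 \left(-5 - 8\right)\right)^{3} = \left(-3 - -26\right)^{3} = \left(-3 + 26\right)^{3} = 23^{3} = 12167$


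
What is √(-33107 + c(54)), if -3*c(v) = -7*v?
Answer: I*√32981 ≈ 181.61*I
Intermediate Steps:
c(v) = 7*v/3 (c(v) = -(-7)*v/3 = 7*v/3)
√(-33107 + c(54)) = √(-33107 + (7/3)*54) = √(-33107 + 126) = √(-32981) = I*√32981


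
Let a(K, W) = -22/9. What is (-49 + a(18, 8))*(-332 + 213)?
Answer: 55097/9 ≈ 6121.9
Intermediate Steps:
a(K, W) = -22/9 (a(K, W) = -22*⅑ = -22/9)
(-49 + a(18, 8))*(-332 + 213) = (-49 - 22/9)*(-332 + 213) = -463/9*(-119) = 55097/9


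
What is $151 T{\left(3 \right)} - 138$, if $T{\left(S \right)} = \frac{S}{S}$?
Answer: $13$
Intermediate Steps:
$T{\left(S \right)} = 1$
$151 T{\left(3 \right)} - 138 = 151 \cdot 1 - 138 = 151 - 138 = 13$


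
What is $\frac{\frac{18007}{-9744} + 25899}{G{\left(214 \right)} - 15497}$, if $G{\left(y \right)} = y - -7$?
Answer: $- \frac{252341849}{148849344} \approx -1.6953$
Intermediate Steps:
$G{\left(y \right)} = 7 + y$ ($G{\left(y \right)} = y + 7 = 7 + y$)
$\frac{\frac{18007}{-9744} + 25899}{G{\left(214 \right)} - 15497} = \frac{\frac{18007}{-9744} + 25899}{\left(7 + 214\right) - 15497} = \frac{18007 \left(- \frac{1}{9744}\right) + 25899}{221 - 15497} = \frac{- \frac{18007}{9744} + 25899}{-15276} = \frac{252341849}{9744} \left(- \frac{1}{15276}\right) = - \frac{252341849}{148849344}$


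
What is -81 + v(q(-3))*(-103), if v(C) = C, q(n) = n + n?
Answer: 537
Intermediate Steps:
q(n) = 2*n
-81 + v(q(-3))*(-103) = -81 + (2*(-3))*(-103) = -81 - 6*(-103) = -81 + 618 = 537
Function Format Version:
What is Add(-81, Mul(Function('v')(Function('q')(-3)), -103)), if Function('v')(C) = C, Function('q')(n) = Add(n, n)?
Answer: 537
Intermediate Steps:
Function('q')(n) = Mul(2, n)
Add(-81, Mul(Function('v')(Function('q')(-3)), -103)) = Add(-81, Mul(Mul(2, -3), -103)) = Add(-81, Mul(-6, -103)) = Add(-81, 618) = 537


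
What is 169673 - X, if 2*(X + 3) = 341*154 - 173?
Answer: 287011/2 ≈ 1.4351e+5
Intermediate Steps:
X = 52335/2 (X = -3 + (341*154 - 173)/2 = -3 + (52514 - 173)/2 = -3 + (½)*52341 = -3 + 52341/2 = 52335/2 ≈ 26168.)
169673 - X = 169673 - 1*52335/2 = 169673 - 52335/2 = 287011/2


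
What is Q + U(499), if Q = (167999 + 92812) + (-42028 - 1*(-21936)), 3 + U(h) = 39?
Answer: 240755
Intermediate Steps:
U(h) = 36 (U(h) = -3 + 39 = 36)
Q = 240719 (Q = 260811 + (-42028 + 21936) = 260811 - 20092 = 240719)
Q + U(499) = 240719 + 36 = 240755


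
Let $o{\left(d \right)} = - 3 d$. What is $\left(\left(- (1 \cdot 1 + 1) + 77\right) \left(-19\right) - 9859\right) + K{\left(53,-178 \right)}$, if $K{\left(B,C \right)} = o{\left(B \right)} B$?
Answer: $-19711$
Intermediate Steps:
$K{\left(B,C \right)} = - 3 B^{2}$ ($K{\left(B,C \right)} = - 3 B B = - 3 B^{2}$)
$\left(\left(- (1 \cdot 1 + 1) + 77\right) \left(-19\right) - 9859\right) + K{\left(53,-178 \right)} = \left(\left(- (1 \cdot 1 + 1) + 77\right) \left(-19\right) - 9859\right) - 3 \cdot 53^{2} = \left(\left(- (1 + 1) + 77\right) \left(-19\right) - 9859\right) - 8427 = \left(\left(\left(-1\right) 2 + 77\right) \left(-19\right) - 9859\right) - 8427 = \left(\left(-2 + 77\right) \left(-19\right) - 9859\right) - 8427 = \left(75 \left(-19\right) - 9859\right) - 8427 = \left(-1425 - 9859\right) - 8427 = -11284 - 8427 = -19711$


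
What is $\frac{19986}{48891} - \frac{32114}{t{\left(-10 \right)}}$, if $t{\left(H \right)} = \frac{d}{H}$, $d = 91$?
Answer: $\frac{5234224822}{1483027} \approx 3529.4$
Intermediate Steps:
$t{\left(H \right)} = \frac{91}{H}$
$\frac{19986}{48891} - \frac{32114}{t{\left(-10 \right)}} = \frac{19986}{48891} - \frac{32114}{91 \frac{1}{-10}} = 19986 \cdot \frac{1}{48891} - \frac{32114}{91 \left(- \frac{1}{10}\right)} = \frac{6662}{16297} - \frac{32114}{- \frac{91}{10}} = \frac{6662}{16297} - - \frac{321140}{91} = \frac{6662}{16297} + \frac{321140}{91} = \frac{5234224822}{1483027}$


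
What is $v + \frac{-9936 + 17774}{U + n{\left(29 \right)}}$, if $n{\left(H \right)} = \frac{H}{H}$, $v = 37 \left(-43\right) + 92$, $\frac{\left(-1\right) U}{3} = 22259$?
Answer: $- \frac{50052531}{33388} \approx -1499.1$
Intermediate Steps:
$U = -66777$ ($U = \left(-3\right) 22259 = -66777$)
$v = -1499$ ($v = -1591 + 92 = -1499$)
$n{\left(H \right)} = 1$
$v + \frac{-9936 + 17774}{U + n{\left(29 \right)}} = -1499 + \frac{-9936 + 17774}{-66777 + 1} = -1499 + \frac{7838}{-66776} = -1499 + 7838 \left(- \frac{1}{66776}\right) = -1499 - \frac{3919}{33388} = - \frac{50052531}{33388}$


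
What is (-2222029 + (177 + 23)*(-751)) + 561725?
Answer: -1810504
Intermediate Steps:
(-2222029 + (177 + 23)*(-751)) + 561725 = (-2222029 + 200*(-751)) + 561725 = (-2222029 - 150200) + 561725 = -2372229 + 561725 = -1810504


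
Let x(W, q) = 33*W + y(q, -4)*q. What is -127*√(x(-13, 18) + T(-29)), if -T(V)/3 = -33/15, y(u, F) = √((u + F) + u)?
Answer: -254*I*√(2640 - 450*√2)/5 ≈ -2273.9*I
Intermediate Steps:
y(u, F) = √(F + 2*u) (y(u, F) = √((F + u) + u) = √(F + 2*u))
T(V) = 33/5 (T(V) = -(-99)/15 = -3*(-11/5) = 33/5)
x(W, q) = 33*W + q*√(-4 + 2*q) (x(W, q) = 33*W + √(-4 + 2*q)*q = 33*W + q*√(-4 + 2*q))
-127*√(x(-13, 18) + T(-29)) = -127*√((33*(-13) + 18*√(-4 + 2*18)) + 33/5) = -127*√((-429 + 18*√(-4 + 36)) + 33/5) = -127*√((-429 + 18*√32) + 33/5) = -127*√((-429 + 18*(4*√2)) + 33/5) = -127*√((-429 + 72*√2) + 33/5) = -127*√(-2112/5 + 72*√2)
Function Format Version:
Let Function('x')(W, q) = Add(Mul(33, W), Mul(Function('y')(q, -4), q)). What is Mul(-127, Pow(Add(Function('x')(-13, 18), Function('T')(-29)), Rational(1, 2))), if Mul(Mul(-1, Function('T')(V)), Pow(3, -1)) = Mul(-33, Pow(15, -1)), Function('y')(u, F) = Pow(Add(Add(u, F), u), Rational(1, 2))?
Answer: Mul(Rational(-254, 5), I, Pow(Add(2640, Mul(-450, Pow(2, Rational(1, 2)))), Rational(1, 2))) ≈ Mul(-2273.9, I)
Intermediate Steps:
Function('y')(u, F) = Pow(Add(F, Mul(2, u)), Rational(1, 2)) (Function('y')(u, F) = Pow(Add(Add(F, u), u), Rational(1, 2)) = Pow(Add(F, Mul(2, u)), Rational(1, 2)))
Function('T')(V) = Rational(33, 5) (Function('T')(V) = Mul(-3, Mul(-33, Pow(15, -1))) = Mul(-3, Mul(-33, Rational(1, 15))) = Mul(-3, Rational(-11, 5)) = Rational(33, 5))
Function('x')(W, q) = Add(Mul(33, W), Mul(q, Pow(Add(-4, Mul(2, q)), Rational(1, 2)))) (Function('x')(W, q) = Add(Mul(33, W), Mul(Pow(Add(-4, Mul(2, q)), Rational(1, 2)), q)) = Add(Mul(33, W), Mul(q, Pow(Add(-4, Mul(2, q)), Rational(1, 2)))))
Mul(-127, Pow(Add(Function('x')(-13, 18), Function('T')(-29)), Rational(1, 2))) = Mul(-127, Pow(Add(Add(Mul(33, -13), Mul(18, Pow(Add(-4, Mul(2, 18)), Rational(1, 2)))), Rational(33, 5)), Rational(1, 2))) = Mul(-127, Pow(Add(Add(-429, Mul(18, Pow(Add(-4, 36), Rational(1, 2)))), Rational(33, 5)), Rational(1, 2))) = Mul(-127, Pow(Add(Add(-429, Mul(18, Pow(32, Rational(1, 2)))), Rational(33, 5)), Rational(1, 2))) = Mul(-127, Pow(Add(Add(-429, Mul(18, Mul(4, Pow(2, Rational(1, 2))))), Rational(33, 5)), Rational(1, 2))) = Mul(-127, Pow(Add(Add(-429, Mul(72, Pow(2, Rational(1, 2)))), Rational(33, 5)), Rational(1, 2))) = Mul(-127, Pow(Add(Rational(-2112, 5), Mul(72, Pow(2, Rational(1, 2)))), Rational(1, 2)))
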